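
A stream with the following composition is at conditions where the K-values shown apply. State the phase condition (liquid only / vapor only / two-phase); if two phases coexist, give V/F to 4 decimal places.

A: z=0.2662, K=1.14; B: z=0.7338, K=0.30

liquid only

ΣzᵢKᵢ = 0.5236; Σzᵢ/Kᵢ = 2.6795.
Since ΣzᵢKᵢ < 1 the mixture is below its bubble point — single liquid phase.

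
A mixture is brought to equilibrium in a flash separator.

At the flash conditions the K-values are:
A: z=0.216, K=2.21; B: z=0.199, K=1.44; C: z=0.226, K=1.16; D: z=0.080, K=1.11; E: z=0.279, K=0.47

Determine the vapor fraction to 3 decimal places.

Newton–Raphson from ψ = 0.5:
  ψ = 0.500: g = 0.0753, g' = -0.300 → ψ = 0.751
  ψ = 0.751: g = -0.0026, g' = -0.330 → ψ = 0.743
Converged at ψ = 0.743.

ψ = 0.743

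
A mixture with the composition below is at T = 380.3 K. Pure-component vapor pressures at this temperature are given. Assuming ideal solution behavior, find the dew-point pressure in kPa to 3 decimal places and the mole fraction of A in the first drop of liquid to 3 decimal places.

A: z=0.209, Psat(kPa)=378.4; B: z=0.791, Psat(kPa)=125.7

Pdew = 146.090 kPa, x_A = 0.081

At the dew point ψ → 1, so Σzᵢ/Kᵢ = 1 with Kᵢ = Pᵢˢᵃᵗ/P ⇒ 1/P = Σzᵢ/Pᵢˢᵃᵗ.
1/P = 0.209/378.4 + 0.791/125.7 = 0.006845 ⇒ P = 146.090 kPa
xᵢ = zᵢP/Pᵢˢᵃᵗ ⇒ x_A = 0.209·146.090/378.4 = 0.081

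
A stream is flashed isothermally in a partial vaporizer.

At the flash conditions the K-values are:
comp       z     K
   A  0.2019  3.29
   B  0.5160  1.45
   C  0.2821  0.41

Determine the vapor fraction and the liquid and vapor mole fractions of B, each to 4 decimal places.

ψ = 0.8341, x_B = 0.3752, y_B = 0.5440

Let ψ = V/F and solve Σ zᵢ(Kᵢ−1)/(1+ψ(Kᵢ−1)) = 0.
g(0) = ΣzᵢKᵢ − 1 = 0.5281 and g(1) = 1 − Σzᵢ/Kᵢ = -0.1053, so a root lies in (0, 1).
Newton–Raphson from ψ = 0.5:
  ψ = 0.5000: g = 0.16902, g' = -0.4973 → ψ = 0.8399
  ψ = 0.8399: g = -0.00324, g' = -0.5648 → ψ = 0.8341
Converged at ψ = 0.8341.
Compositions from xᵢ = zᵢ/(1+ψ(Kᵢ−1)), yᵢ = Kᵢxᵢ:
  A: x = 0.0694, y = 0.2283
  B: x = 0.3752, y = 0.5440
  C: x = 0.5554, y = 0.2277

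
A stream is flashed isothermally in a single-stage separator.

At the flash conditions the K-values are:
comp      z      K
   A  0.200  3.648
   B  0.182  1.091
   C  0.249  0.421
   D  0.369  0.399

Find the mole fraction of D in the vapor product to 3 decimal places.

y_D = 0.161

Material balance + equilibrium reduce to Σ zᵢ(Kᵢ−1)/(1+β(Kᵢ−1)) = 0.
Feasibility: ΣzᵢKᵢ = 1.180, Σzᵢ/Kᵢ = 1.738 — both > 1, two phases present.
Newton iteration, β⁰ = 0.46:
  β = 0.460: g = -0.2484, g' = -0.696 → β = 0.103
  β = 0.103: g = 0.0425, g' = -1.112 → β = 0.141
  β = 0.141: g = 0.0022, g' = -1.002 → β = 0.144
Converged at β = 0.144.
Compositions from xᵢ = zᵢ/(1+β(Kᵢ−1)), yᵢ = Kᵢxᵢ:
  A: x = 0.145, y = 0.529
  B: x = 0.180, y = 0.196
  C: x = 0.272, y = 0.114
  D: x = 0.404, y = 0.161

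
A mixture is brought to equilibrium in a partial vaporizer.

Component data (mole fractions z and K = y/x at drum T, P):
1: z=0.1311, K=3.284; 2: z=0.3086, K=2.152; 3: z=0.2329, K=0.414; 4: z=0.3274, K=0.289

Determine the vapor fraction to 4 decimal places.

Newton–Raphson from ψ = 0.5:
  ψ = 0.5000: g = -0.18885, g' = -0.8724 → ψ = 0.2835
  ψ = 0.2835: g = -0.00550, g' = -0.8593 → ψ = 0.2771
Converged at ψ = 0.2771.

ψ = 0.2771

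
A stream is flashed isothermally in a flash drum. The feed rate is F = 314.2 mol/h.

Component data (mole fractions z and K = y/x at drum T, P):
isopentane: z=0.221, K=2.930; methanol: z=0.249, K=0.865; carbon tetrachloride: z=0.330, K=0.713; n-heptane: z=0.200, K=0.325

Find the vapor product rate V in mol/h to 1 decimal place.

Material balance + equilibrium reduce to Σ zᵢ(Kᵢ−1)/(1+ψ(Kᵢ−1)) = 0.
Check two-phase: ΣzᵢKᵢ = 1.163 > 1 and Σzᵢ/Kᵢ = 1.442 > 1, so g(0) = 0.163 > 0 and g(1) = -0.442 < 0.
Iterate (Newton) starting at ψ = 0.36:
  ψ = 0.360: g = -0.0676, g' = -0.484 → ψ = 0.220
  ψ = 0.220: g = 0.0049, g' = -0.567 → ψ = 0.229
Converged at ψ = 0.229.
Then V = ψ·F = 0.2291·314.2 = 72.0 mol/h and L = F − V = 242.2 mol/h.

V = 72.0 mol/h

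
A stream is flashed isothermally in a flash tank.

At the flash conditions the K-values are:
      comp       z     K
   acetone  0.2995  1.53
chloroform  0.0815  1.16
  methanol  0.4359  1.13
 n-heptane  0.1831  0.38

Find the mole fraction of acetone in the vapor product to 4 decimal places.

Material balance + equilibrium reduce to Σ zᵢ(Kᵢ−1)/(1+ψ(Kᵢ−1)) = 0.
g(0) = ΣzᵢKᵢ − 1 = 0.1149 and g(1) = 1 − Σzᵢ/Kᵢ = -0.1336, so a root lies in (0, 1).
Newton iteration, ψ⁰ = 0.5:
  ψ = 0.5000: g = 0.02624, g' = -0.2087 → ψ = 0.6257
  ψ = 0.6257: g = -0.00202, g' = -0.2434 → ψ = 0.6174
Converged at ψ = 0.6174.
Compositions from xᵢ = zᵢ/(1+ψ(Kᵢ−1)), yᵢ = Kᵢxᵢ:
  acetone: x = 0.2257, y = 0.3453
  chloroform: x = 0.0742, y = 0.0860
  methanol: x = 0.4035, y = 0.4560
  n-heptane: x = 0.2967, y = 0.1127

y_acetone = 0.3453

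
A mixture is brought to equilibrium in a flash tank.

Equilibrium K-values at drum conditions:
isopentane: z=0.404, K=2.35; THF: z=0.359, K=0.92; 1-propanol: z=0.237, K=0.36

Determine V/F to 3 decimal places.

V/F = 0.651

Rachford–Rice: g(V/F) = Σ zᵢ(Kᵢ−1)/(1+V/F(Kᵢ−1)) = 0.
g(0) = ΣzᵢKᵢ − 1 = 0.365 and g(1) = 1 − Σzᵢ/Kᵢ = -0.220, so a root lies in (0, 1).
Iterate (Newton) starting at V/F = 0.5:
  V/F = 0.500: g = 0.0726, g' = -0.475 → V/F = 0.653
  V/F = 0.653: g = -0.0010, g' = -0.497 → V/F = 0.651
Converged at V/F = 0.651.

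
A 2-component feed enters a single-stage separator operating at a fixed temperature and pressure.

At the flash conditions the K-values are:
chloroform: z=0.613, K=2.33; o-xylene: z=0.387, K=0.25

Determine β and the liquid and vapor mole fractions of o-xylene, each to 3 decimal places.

β = 0.526, x_o-xylene = 0.639, y_o-xylene = 0.160

Let β = V/F and solve Σ zᵢ(Kᵢ−1)/(1+β(Kᵢ−1)) = 0.
Feasibility: ΣzᵢKᵢ = 1.525, Σzᵢ/Kᵢ = 1.811 — both > 1, two phases present.
Binary case is linear: z₁(K₁−1)(1+β(K₂−1)) + z₂(K₂−1)(1+β(K₁−1)) = 0
⇒ β = [z₁(K₁−1)+z₂(K₂−1)] / [−(K₁−1)(K₂−1)] = 0.5250/0.9975 = 0.526
Compositions from xᵢ = zᵢ/(1+β(Kᵢ−1)), yᵢ = Kᵢxᵢ:
  chloroform: x = 0.361, y = 0.840
  o-xylene: x = 0.639, y = 0.160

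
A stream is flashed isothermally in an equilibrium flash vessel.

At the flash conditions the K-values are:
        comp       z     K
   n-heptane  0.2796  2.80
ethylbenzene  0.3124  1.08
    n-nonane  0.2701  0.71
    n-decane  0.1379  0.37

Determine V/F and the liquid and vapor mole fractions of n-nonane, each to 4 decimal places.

V/F = 0.6811, x_n-nonane = 0.3366, y_n-nonane = 0.2390

Iterate (Newton) starting at V/F = 0.35:
  V/F = 0.3500: g = 0.13444, g' = -0.4611 → V/F = 0.6416
  V/F = 0.6416: g = 0.01528, g' = -0.3854 → V/F = 0.6812
  V/F = 0.6812: g = -0.00004, g' = -0.3878 → V/F = 0.6811
Converged at V/F = 0.6811.
Compositions from xᵢ = zᵢ/(1+V/F(Kᵢ−1)), yᵢ = Kᵢxᵢ:
  n-heptane: x = 0.1256, y = 0.3517
  ethylbenzene: x = 0.2963, y = 0.3200
  n-nonane: x = 0.3366, y = 0.2390
  n-decane: x = 0.2416, y = 0.0894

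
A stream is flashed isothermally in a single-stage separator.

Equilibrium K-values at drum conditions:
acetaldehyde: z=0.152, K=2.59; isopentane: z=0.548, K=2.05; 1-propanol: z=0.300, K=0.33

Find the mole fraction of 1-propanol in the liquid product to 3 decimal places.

Let ψ = V/F and solve Σ zᵢ(Kᵢ−1)/(1+ψ(Kᵢ−1)) = 0.
g(0) = ΣzᵢKᵢ − 1 = 0.616 and g(1) = 1 − Σzᵢ/Kᵢ = -0.235, so a root lies in (0, 1).
Iterate (Newton) starting at ψ = 0.64:
  ψ = 0.640: g = 0.1120, g' = -0.723 → ψ = 0.795
  ψ = 0.795: g = -0.0096, g' = -0.871 → ψ = 0.784
Converged at ψ = 0.784.
Compositions from xᵢ = zᵢ/(1+ψ(Kᵢ−1)), yᵢ = Kᵢxᵢ:
  acetaldehyde: x = 0.068, y = 0.175
  isopentane: x = 0.301, y = 0.616
  1-propanol: x = 0.632, y = 0.208

x_1-propanol = 0.632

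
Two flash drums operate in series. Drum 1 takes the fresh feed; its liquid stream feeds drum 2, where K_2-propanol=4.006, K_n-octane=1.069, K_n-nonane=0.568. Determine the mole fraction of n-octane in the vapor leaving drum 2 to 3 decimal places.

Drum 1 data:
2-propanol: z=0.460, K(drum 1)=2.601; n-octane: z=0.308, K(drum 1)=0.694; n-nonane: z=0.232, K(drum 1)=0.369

Drum 1:
Newton iteration, ψ₁⁰ = 0.5:
  ψ₁ = 0.500: g = 0.0839, g' = -0.601 → ψ₁ = 0.640
  ψ₁ = 0.640: g = 0.0012, g' = -0.592 → ψ₁ = 0.642
Converged at ψ₁ = 0.642.
Drum-1 compositions:
  2-propanol: x = 0.227, y = 0.590
  n-octane: x = 0.383, y = 0.266
  n-nonane: x = 0.390, y = 0.144
Drum-2 feed = drum-1 liquid: z₂ = (0.2269, 0.3833, 0.3898).
Drum 2:
Rachford–Rice: g(ψ₂) = Σ zᵢ(Kᵢ−1)/(1+ψ₂(Kᵢ−1)) = 0.
g(0) = ΣzᵢKᵢ − 1 = 0.540 and g(1) = 1 − Σzᵢ/Kᵢ = -0.102, so a root lies in (0, 1).
Newton–Raphson from ψ₂ = 0.5:
  ψ₂ = 0.500: g = 0.0832, g' = -0.447 → ψ₂ = 0.686
  ψ₂ = 0.686: g = 0.0086, g' = -0.367 → ψ₂ = 0.710
Converged at ψ₂ = 0.710.
  2-propanol: x = 0.072, y = 0.290
  n-octane: x = 0.365, y = 0.391
  n-nonane: x = 0.562, y = 0.319

y_n-octane (drum 2) = 0.391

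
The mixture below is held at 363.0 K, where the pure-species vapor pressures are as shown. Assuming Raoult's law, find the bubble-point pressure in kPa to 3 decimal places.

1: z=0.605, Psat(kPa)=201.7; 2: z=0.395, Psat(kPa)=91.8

At the bubble point ψ → 0, so ΣzᵢKᵢ = 1 with Kᵢ = Pᵢˢᵃᵗ/P ⇒ P = ΣzᵢPᵢˢᵃᵗ.
P = 0.605·201.7 + 0.395·91.8 = 158.290 kPa

Pbub = 158.290 kPa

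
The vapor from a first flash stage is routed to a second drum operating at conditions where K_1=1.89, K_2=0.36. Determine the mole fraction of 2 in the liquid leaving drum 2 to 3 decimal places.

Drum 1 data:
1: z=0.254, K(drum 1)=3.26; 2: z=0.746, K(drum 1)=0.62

Drum 1:
Material balance + equilibrium reduce to Σ zᵢ(Kᵢ−1)/(1+ψ₁(Kᵢ−1)) = 0.
Check two-phase: ΣzᵢKᵢ = 1.291 > 1 and Σzᵢ/Kᵢ = 1.281 > 1, so g(0) = 0.291 > 0 and g(1) = -0.281 < 0.
Iterate (Newton) starting at ψ₁ = 0.3:
  ψ₁ = 0.300: g = 0.0221, g' = -0.598 → ψ₁ = 0.337
  ψ₁ = 0.337: g = 0.0007, g' = -0.560 → ψ₁ = 0.338
Converged at ψ₁ = 0.338.
Drum-1 compositions:
  1: x = 0.144, y = 0.469
  2: x = 0.856, y = 0.531
Drum-2 feed = drum-1 vapor: z₂ = (0.4692, 0.5308).
Drum 2:
Material balance + equilibrium reduce to Σ zᵢ(Kᵢ−1)/(1+ψ₂(Kᵢ−1)) = 0.
Feasibility: ΣzᵢKᵢ = 1.078, Σzᵢ/Kᵢ = 1.723 — both > 1, two phases present.
Binary case is linear: z₁(K₁−1)(1+ψ₂(K₂−1)) + z₂(K₂−1)(1+ψ₂(K₁−1)) = 0
⇒ ψ₂ = [z₁(K₁−1)+z₂(K₂−1)] / [−(K₁−1)(K₂−1)] = 0.0779/0.5696 = 0.137
  1: x = 0.418, y = 0.791
  2: x = 0.582, y = 0.209

x_2 (drum 2) = 0.582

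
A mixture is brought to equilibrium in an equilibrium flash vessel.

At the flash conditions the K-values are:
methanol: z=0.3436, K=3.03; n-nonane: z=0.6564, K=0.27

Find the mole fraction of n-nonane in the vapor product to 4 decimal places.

y_n-nonane = 0.1986

Material balance + equilibrium reduce to Σ zᵢ(Kᵢ−1)/(1+β(Kᵢ−1)) = 0.
g(0) = ΣzᵢKᵢ − 1 = 0.2183 and g(1) = 1 − Σzᵢ/Kᵢ = -1.5445, so a root lies in (0, 1).
Binary case is linear: z₁(K₁−1)(1+β(K₂−1)) + z₂(K₂−1)(1+β(K₁−1)) = 0
⇒ β = [z₁(K₁−1)+z₂(K₂−1)] / [−(K₁−1)(K₂−1)] = 0.21834/1.48190 = 0.1473
Compositions from xᵢ = zᵢ/(1+β(Kᵢ−1)), yᵢ = Kᵢxᵢ:
  methanol: x = 0.2645, y = 0.8014
  n-nonane: x = 0.7355, y = 0.1986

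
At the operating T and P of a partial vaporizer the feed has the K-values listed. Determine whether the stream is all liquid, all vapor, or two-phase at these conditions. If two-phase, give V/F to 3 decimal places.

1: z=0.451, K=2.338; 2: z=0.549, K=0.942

all vapor

ΣzᵢKᵢ = 1.572; Σzᵢ/Kᵢ = 0.776.
Since Σzᵢ/Kᵢ < 1 the mixture is above its dew point — single vapor phase.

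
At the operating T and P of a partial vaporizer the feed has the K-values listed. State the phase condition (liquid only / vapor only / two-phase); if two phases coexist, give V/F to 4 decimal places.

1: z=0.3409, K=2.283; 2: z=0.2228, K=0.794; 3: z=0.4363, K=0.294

two-phase, V/F = 0.1134

ΣzᵢKᵢ = 1.0835; Σzᵢ/Kᵢ = 1.9139.
Both exceed 1, so a two-phase solution exists.
Iterate (Newton) starting at ψ = 0.5:
  ψ = 0.5000: g = -0.26081, g' = -0.7395 → ψ = 0.1473
  ψ = 0.1473: g = -0.02327, g' = -0.6779 → ψ = 0.1130
  ψ = 0.1130: g = 0.00028, g' = -0.6948 → ψ = 0.1134
Converged at ψ = 0.1134.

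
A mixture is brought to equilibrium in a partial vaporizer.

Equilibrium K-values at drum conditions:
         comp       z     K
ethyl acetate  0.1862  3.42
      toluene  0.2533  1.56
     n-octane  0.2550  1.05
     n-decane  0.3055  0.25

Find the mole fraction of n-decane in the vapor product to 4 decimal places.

y_n-decane = 0.1145

Rachford–Rice: g(ψ) = Σ zᵢ(Kᵢ−1)/(1+ψ(Kᵢ−1)) = 0.
Feasibility: ΣzᵢKᵢ = 1.3761, Σzᵢ/Kᵢ = 1.6817 — both > 1, two phases present.
Newton–Raphson from ψ = 0.61:
  ψ = 0.6100: g = -0.12227, g' = -0.8065 → ψ = 0.4584
  ψ = 0.4584: g = -0.01020, g' = -0.6951 → ψ = 0.4437
Converged at ψ = 0.4437.
Compositions from xᵢ = zᵢ/(1+ψ(Kᵢ−1)), yᵢ = Kᵢxᵢ:
  ethyl acetate: x = 0.0898, y = 0.3071
  toluene: x = 0.2029, y = 0.3165
  n-octane: x = 0.2495, y = 0.2619
  n-decane: x = 0.4579, y = 0.1145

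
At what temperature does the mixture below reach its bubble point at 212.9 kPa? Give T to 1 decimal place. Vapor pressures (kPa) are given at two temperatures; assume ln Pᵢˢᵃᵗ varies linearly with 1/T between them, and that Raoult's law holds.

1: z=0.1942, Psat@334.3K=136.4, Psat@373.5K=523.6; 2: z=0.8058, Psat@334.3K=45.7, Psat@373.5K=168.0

T = 370.0 K

Bubble-point temperature: ΣzᵢPᵢˢᵃᵗ(T) = P. Interpolate ln Pᵢˢᵃᵗ = aᵢ + bᵢ/T.
  T = 334.3 K: ΣzᵢPᵢˢᵃᵗ = 63.31 kPa
  T = 373.5 K: ΣzᵢPᵢˢᵃᵗ = 237.06 kPa
  T = 353.9 K: ΣzᵢPᵢˢᵃᵗ = 127.07 kPa
  T = 363.7 K: ΣzᵢPᵢˢᵃᵗ = 175.02 kPa
  T = 368.6 K: ΣzᵢPᵢˢᵃᵗ = 204.10 kPa
  T = 371.1 K: ΣzᵢPᵢˢᵃᵗ = 220.41 kPa
  T = 369.9 K: ΣzᵢPᵢˢᵃᵗ = 212.45 kPa
Interpolating between 369.9 K and 371.1 K gives T ≈ 370.0 K.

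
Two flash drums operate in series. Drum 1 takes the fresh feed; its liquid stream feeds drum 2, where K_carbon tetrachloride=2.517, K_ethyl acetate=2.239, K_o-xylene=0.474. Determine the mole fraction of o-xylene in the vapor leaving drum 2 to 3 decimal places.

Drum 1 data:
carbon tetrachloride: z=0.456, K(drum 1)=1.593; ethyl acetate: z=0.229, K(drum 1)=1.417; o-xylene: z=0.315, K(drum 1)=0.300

Drum 1:
Let ψ₁ = V/F and solve Σ zᵢ(Kᵢ−1)/(1+ψ₁(Kᵢ−1)) = 0.
Check two-phase: ΣzᵢKᵢ = 1.145 > 1 and Σzᵢ/Kᵢ = 1.498 > 1, so g(0) = 0.145 > 0 and g(1) = -0.498 < 0.
Newton–Raphson from ψ₁ = 0.5:
  ψ₁ = 0.500: g = -0.0516, g' = -0.488 → ψ₁ = 0.394
  ψ₁ = 0.394: g = -0.0033, g' = -0.429 → ψ₁ = 0.386
Converged at ψ₁ = 0.386.
Drum-1 compositions:
  carbon tetrachloride: x = 0.371, y = 0.591
  ethyl acetate: x = 0.197, y = 0.279
  o-xylene: x = 0.432, y = 0.130
Drum-2 feed = drum-1 liquid: z₂ = (0.3710, 0.1972, 0.4318).
Drum 2:
Iterate (Newton) starting at ψ₂ = 0.5:
  ψ₂ = 0.500: g = 0.1628, g' = -0.611 → ψ₂ = 0.766
  ψ₂ = 0.766: g = 0.0052, g' = -0.597 → ψ₂ = 0.775
Converged at ψ₂ = 0.775.
  carbon tetrachloride: x = 0.171, y = 0.429
  ethyl acetate: x = 0.101, y = 0.225
  o-xylene: x = 0.729, y = 0.345

y_o-xylene (drum 2) = 0.345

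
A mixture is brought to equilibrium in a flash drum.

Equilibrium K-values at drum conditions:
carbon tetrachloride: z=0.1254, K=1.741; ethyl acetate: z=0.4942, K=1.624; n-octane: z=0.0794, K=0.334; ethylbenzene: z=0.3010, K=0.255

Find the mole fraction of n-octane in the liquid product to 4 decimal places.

Material balance + equilibrium reduce to Σ zᵢ(Kᵢ−1)/(1+ψ(Kᵢ−1)) = 0.
Feasibility: ΣzᵢKᵢ = 1.1242, Σzᵢ/Kᵢ = 1.7945 — both > 1, two phases present.
Iterate (Newton) starting at ψ = 0.52:
  ψ = 0.5200: g = -0.14704, g' = -0.6732 → ψ = 0.3016
  ψ = 0.3016: g = -0.01990, g' = -0.5154 → ψ = 0.2629
  ψ = 0.2629: g = -0.00030, g' = -0.5004 → ψ = 0.2623
Converged at ψ = 0.2623.
Compositions from xᵢ = zᵢ/(1+ψ(Kᵢ−1)), yᵢ = Kᵢxᵢ:
  carbon tetrachloride: x = 0.1050, y = 0.1828
  ethyl acetate: x = 0.4247, y = 0.6897
  n-octane: x = 0.0962, y = 0.0321
  ethylbenzene: x = 0.3741, y = 0.0954

x_n-octane = 0.0962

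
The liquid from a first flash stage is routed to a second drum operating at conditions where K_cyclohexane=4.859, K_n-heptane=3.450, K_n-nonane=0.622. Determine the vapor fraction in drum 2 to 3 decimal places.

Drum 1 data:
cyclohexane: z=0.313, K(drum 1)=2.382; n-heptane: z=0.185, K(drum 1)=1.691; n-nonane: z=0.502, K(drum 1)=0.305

Drum 1:
Rachford–Rice: g(ψ₁) = Σ zᵢ(Kᵢ−1)/(1+ψ₁(Kᵢ−1)) = 0.
g(0) = ΣzᵢKᵢ − 1 = 0.212 and g(1) = 1 − Σzᵢ/Kᵢ = -0.887, so a root lies in (0, 1).
Newton–Raphson from ψ₁ = 0.52:
  ψ₁ = 0.520: g = -0.2006, g' = -0.845 → ψ₁ = 0.283
  ψ₁ = 0.283: g = -0.0161, g' = -0.746 → ψ₁ = 0.261
Converged at ψ₁ = 0.261.
Drum-1 compositions:
  cyclohexane: x = 0.230, y = 0.548
  n-heptane: x = 0.157, y = 0.265
  n-nonane: x = 0.613, y = 0.187
Drum-2 feed = drum-1 liquid: z₂ = (0.2300, 0.1567, 0.6132).
Drum 2:
Newton–Raphson from ψ₂ = 0.43:
  ψ₂ = 0.430: g = 0.2440, g' = -0.832 → ψ₂ = 0.723
  ψ₂ = 0.723: g = 0.0537, g' = -0.527 → ψ₂ = 0.825
  ψ₂ = 0.825: g = 0.0024, g' = -0.484 → ψ₂ = 0.830
Converged at ψ₂ = 0.830.
  cyclohexane: x = 0.055, y = 0.266
  n-heptane: x = 0.052, y = 0.178
  n-nonane: x = 0.894, y = 0.556

V/F (drum 2) = 0.830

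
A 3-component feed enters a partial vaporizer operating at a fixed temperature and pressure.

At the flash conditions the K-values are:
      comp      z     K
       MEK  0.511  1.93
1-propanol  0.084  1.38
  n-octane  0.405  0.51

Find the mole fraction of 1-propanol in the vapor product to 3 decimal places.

y_1-propanol = 0.091

Material balance + equilibrium reduce to Σ zᵢ(Kᵢ−1)/(1+ψ(Kᵢ−1)) = 0.
Feasibility: ΣzᵢKᵢ = 1.309, Σzᵢ/Kᵢ = 1.120 — both > 1, two phases present.
Newton–Raphson from ψ = 0.6:
  ψ = 0.600: g = 0.0499, g' = -0.385 → ψ = 0.730
  ψ = 0.730: g = -0.0008, g' = -0.400 → ψ = 0.728
Converged at ψ = 0.728.
Compositions from xᵢ = zᵢ/(1+ψ(Kᵢ−1)), yᵢ = Kᵢxᵢ:
  MEK: x = 0.305, y = 0.588
  1-propanol: x = 0.066, y = 0.091
  n-octane: x = 0.629, y = 0.321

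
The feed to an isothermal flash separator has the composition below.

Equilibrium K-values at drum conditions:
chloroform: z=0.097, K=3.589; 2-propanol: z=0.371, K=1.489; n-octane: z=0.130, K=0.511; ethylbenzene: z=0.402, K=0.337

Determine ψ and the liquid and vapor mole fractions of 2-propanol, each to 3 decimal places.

ψ = 0.128, x_2-propanol = 0.349, y_2-propanol = 0.520

Rachford–Rice: g(ψ) = Σ zᵢ(Kᵢ−1)/(1+ψ(Kᵢ−1)) = 0.
Check two-phase: ΣzᵢKᵢ = 1.102 > 1 and Σzᵢ/Kᵢ = 1.723 > 1, so g(0) = 0.102 > 0 and g(1) = -0.723 < 0.
Newton–Raphson from ψ = 0.5:
  ψ = 0.500: g = -0.2276, g' = -0.631 → ψ = 0.139
  ψ = 0.139: g = -0.0073, g' = -0.679 → ψ = 0.128
Converged at ψ = 0.128.
Compositions from xᵢ = zᵢ/(1+ψ(Kᵢ−1)), yᵢ = Kᵢxᵢ:
  chloroform: x = 0.073, y = 0.261
  2-propanol: x = 0.349, y = 0.520
  n-octane: x = 0.139, y = 0.071
  ethylbenzene: x = 0.439, y = 0.148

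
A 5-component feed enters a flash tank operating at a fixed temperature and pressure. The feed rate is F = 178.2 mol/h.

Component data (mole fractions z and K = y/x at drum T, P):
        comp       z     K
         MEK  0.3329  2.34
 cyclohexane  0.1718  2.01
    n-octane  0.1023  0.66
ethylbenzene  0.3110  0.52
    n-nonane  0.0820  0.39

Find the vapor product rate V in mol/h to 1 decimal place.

Rachford–Rice: g(β) = Σ zᵢ(Kᵢ−1)/(1+β(Kᵢ−1)) = 0.
Check two-phase: ΣzᵢKᵢ = 1.3855 > 1 and Σzᵢ/Kᵢ = 1.1911 > 1, so g(0) = 0.3855 > 0 and g(1) = -0.1911 < 0.
Iterate (Newton) starting at β = 0.62:
  β = 0.6200: g = 0.01331, g' = -0.4877 → β = 0.6473
Converged at β = 0.6473.
Then V = β·F = 0.6473·178.2 = 115.3 mol/h and L = F − V = 62.9 mol/h.

V = 115.3 mol/h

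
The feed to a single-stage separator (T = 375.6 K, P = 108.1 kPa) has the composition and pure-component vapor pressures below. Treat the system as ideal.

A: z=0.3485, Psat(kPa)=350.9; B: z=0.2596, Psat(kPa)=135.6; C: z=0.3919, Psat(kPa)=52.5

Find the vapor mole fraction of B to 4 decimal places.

y_B = 0.2714

Raoult's law: Kᵢ = Pᵢˢᵃᵗ/P = Pᵢˢᵃᵗ/108.1.
  K_A = 350.9/108.1 = 3.246068, K_B = 135.6/108.1 = 1.254394, K_C = 52.5/108.1 = 0.485661
Let ψ = V/F and solve Σ zᵢ(Kᵢ−1)/(1+ψ(Kᵢ−1)) = 0.
Feasibility: ΣzᵢKᵢ = 1.6472, Σzᵢ/Kᵢ = 1.1213 — both > 1, two phases present.
Newton iteration, ψ⁰ = 0.69:
  ψ = 0.6900: g = 0.05071, g' = -0.5317 → ψ = 0.7854
  ψ = 0.7854: g = 0.00007, g' = -0.5336 → ψ = 0.7855
Converged at ψ = 0.7855.
Compositions from xᵢ = zᵢ/(1+ψ(Kᵢ−1)), yᵢ = Kᵢxᵢ:
  A: x = 0.1261, y = 0.4092
  B: x = 0.2164, y = 0.2714
  C: x = 0.6576, y = 0.3194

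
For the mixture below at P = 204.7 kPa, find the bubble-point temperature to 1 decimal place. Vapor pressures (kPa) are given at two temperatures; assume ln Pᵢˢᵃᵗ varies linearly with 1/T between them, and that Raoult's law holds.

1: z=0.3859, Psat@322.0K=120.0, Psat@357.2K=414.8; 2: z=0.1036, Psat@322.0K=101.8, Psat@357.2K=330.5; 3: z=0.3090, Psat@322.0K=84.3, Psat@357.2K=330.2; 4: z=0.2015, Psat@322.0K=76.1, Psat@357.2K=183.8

T = 342.3 K

Bubble-point temperature: ΣzᵢPᵢˢᵃᵗ(T) = P. Interpolate ln Pᵢˢᵃᵗ = aᵢ + bᵢ/T.
  T = 322.0 K: ΣzᵢPᵢˢᵃᵗ = 98.24 kPa
  T = 357.2 K: ΣzᵢPᵢˢᵃᵗ = 333.38 kPa
  T = 339.6 K: ΣzᵢPᵢˢᵃᵗ = 186.29 kPa
  T = 348.4 K: ΣzᵢPᵢˢᵃᵗ = 250.91 kPa
  T = 344.0 K: ΣzᵢPᵢˢᵃᵗ = 216.58 kPa
  T = 341.8 K: ΣzᵢPᵢˢᵃᵗ = 200.95 kPa
Interpolating between 341.8 K and 344.0 K gives T ≈ 342.3 K.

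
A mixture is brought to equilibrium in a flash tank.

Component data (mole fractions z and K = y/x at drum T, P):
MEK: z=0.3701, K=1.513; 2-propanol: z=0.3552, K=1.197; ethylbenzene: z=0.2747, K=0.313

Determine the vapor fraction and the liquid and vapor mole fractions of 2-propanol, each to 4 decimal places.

Rachford–Rice: g(ψ) = Σ zᵢ(Kᵢ−1)/(1+ψ(Kᵢ−1)) = 0.
Feasibility: ΣzᵢKᵢ = 1.0711, Σzᵢ/Kᵢ = 1.4190 — both > 1, two phases present.
Newton iteration, ψ⁰ = 0.33:
  ψ = 0.3300: g = -0.01597, g' = -0.3002 → ψ = 0.2768
  ψ = 0.2768: g = -0.00042, g' = -0.2848 → ψ = 0.2753
Converged at ψ = 0.2753.
Compositions from xᵢ = zᵢ/(1+ψ(Kᵢ−1)), yᵢ = Kᵢxᵢ:
  MEK: x = 0.3243, y = 0.4907
  2-propanol: x = 0.3369, y = 0.4033
  ethylbenzene: x = 0.3388, y = 0.1060

ψ = 0.2753, x_2-propanol = 0.3369, y_2-propanol = 0.4033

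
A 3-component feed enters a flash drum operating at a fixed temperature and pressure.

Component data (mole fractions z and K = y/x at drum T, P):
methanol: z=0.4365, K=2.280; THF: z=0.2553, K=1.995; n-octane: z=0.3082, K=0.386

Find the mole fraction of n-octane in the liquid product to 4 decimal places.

Newton iteration, ψ⁰ = 0.33:
  ψ = 0.3300: g = 0.34671, g' = -0.6795 → ψ = 0.8403
  ψ = 0.8403: g = 0.01662, g' = -0.7368 → ψ = 0.8628
  ψ = 0.8628: g = -0.00026, g' = -0.7602 → ψ = 0.8625
Converged at ψ = 0.8625.
Compositions from xᵢ = zᵢ/(1+ψ(Kᵢ−1)), yᵢ = Kᵢxᵢ:
  methanol: x = 0.2075, y = 0.4730
  THF: x = 0.1374, y = 0.2741
  n-octane: x = 0.6551, y = 0.2529

x_n-octane = 0.6551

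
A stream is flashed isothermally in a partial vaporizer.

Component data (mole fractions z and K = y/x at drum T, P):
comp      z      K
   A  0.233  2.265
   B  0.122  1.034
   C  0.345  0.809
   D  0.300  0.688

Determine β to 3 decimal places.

Let β = V/F and solve Σ zᵢ(Kᵢ−1)/(1+β(Kᵢ−1)) = 0.
Check two-phase: ΣzᵢKᵢ = 1.139 > 1 and Σzᵢ/Kᵢ = 1.083 > 1, so g(0) = 0.139 > 0 and g(1) = -0.083 < 0.
Iterate (Newton) starting at β = 0.5:
  β = 0.500: g = 0.0009, g' = -0.196 → β = 0.504
Converged at β = 0.504.

β = 0.504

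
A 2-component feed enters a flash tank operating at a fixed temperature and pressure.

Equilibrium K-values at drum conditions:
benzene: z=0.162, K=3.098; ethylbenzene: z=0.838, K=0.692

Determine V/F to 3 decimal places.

Material balance + equilibrium reduce to Σ zᵢ(Kᵢ−1)/(1+V/F(Kᵢ−1)) = 0.
Feasibility: ΣzᵢKᵢ = 1.082, Σzᵢ/Kᵢ = 1.263 — both > 1, two phases present.
Binary case is linear: z₁(K₁−1)(1+V/F(K₂−1)) + z₂(K₂−1)(1+V/F(K₁−1)) = 0
⇒ V/F = [z₁(K₁−1)+z₂(K₂−1)] / [−(K₁−1)(K₂−1)] = 0.0818/0.6462 = 0.127

V/F = 0.127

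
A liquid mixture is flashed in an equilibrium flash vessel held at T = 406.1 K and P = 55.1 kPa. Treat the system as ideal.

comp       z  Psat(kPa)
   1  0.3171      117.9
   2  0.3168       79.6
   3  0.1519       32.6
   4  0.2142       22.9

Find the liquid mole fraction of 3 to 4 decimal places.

x_3 = 0.2155

Raoult's law: Kᵢ = Pᵢˢᵃᵗ/P = Pᵢˢᵃᵗ/55.1.
  K_1 = 117.9/55.1 = 2.139746, K_2 = 79.6/55.1 = 1.444646, K_3 = 32.6/55.1 = 0.591652, K_4 = 22.9/55.1 = 0.415608
Material balance + equilibrium reduce to Σ zᵢ(Kᵢ−1)/(1+β(Kᵢ−1)) = 0.
g(0) = ΣzᵢKᵢ − 1 = 0.3151 and g(1) = 1 − Σzᵢ/Kᵢ = -0.1396, so a root lies in (0, 1).
Newton–Raphson from β = 0.4:
  β = 0.4000: g = 0.13033, g' = -0.4003 → β = 0.7256
  β = 0.7256: g = -0.00117, g' = -0.4309 → β = 0.7229
Converged at β = 0.7229.
Compositions from xᵢ = zᵢ/(1+β(Kᵢ−1)), yᵢ = Kᵢxᵢ:
  1: x = 0.1739, y = 0.3720
  2: x = 0.2397, y = 0.3463
  3: x = 0.2155, y = 0.1275
  4: x = 0.3709, y = 0.1541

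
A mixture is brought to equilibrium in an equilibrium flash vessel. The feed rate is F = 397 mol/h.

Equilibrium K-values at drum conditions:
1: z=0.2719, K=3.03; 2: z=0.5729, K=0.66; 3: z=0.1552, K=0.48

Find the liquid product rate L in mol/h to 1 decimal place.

L = 255.9 mol/h

Iterate (Newton) starting at ψ = 0.5:
  ψ = 0.5000: g = -0.06982, g' = -0.4487 → ψ = 0.3444
  ψ = 0.3444: g = 0.00591, g' = -0.5353 → ψ = 0.3555
Converged at ψ = 0.3555.
Then V = ψ·F = 0.3555·397 = 141.1 mol/h and L = F − V = 255.9 mol/h.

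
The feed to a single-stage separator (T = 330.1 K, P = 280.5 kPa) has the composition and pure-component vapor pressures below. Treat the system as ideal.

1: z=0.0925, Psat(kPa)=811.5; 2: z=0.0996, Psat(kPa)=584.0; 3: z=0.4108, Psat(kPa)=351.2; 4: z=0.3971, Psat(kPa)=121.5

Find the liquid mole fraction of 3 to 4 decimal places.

x_3 = 0.3780

Raoult's law: Kᵢ = Pᵢˢᵃᵗ/P = Pᵢˢᵃᵗ/280.5.
  K_1 = 811.5/280.5 = 2.893048, K_2 = 584.0/280.5 = 2.081996, K_3 = 351.2/280.5 = 1.252050, K_4 = 121.5/280.5 = 0.433155
Rachford–Rice: g(β) = Σ zᵢ(Kᵢ−1)/(1+β(Kᵢ−1)) = 0.
Check two-phase: ΣzᵢKᵢ = 1.1613 > 1 and Σzᵢ/Kᵢ = 1.3247 > 1, so g(0) = 0.1613 > 0 and g(1) = -0.3247 < 0.
Newton iteration, β⁰ = 0.48:
  β = 0.4800: g = -0.05419, g' = -0.4031 → β = 0.3456
  β = 0.3456: g = -0.00038, g' = -0.4023 → β = 0.3446
Converged at β = 0.3446.
Compositions from xᵢ = zᵢ/(1+β(Kᵢ−1)), yᵢ = Kᵢxᵢ:
  1: x = 0.0560, y = 0.1620
  2: x = 0.0725, y = 0.1510
  3: x = 0.3780, y = 0.4732
  4: x = 0.4935, y = 0.2138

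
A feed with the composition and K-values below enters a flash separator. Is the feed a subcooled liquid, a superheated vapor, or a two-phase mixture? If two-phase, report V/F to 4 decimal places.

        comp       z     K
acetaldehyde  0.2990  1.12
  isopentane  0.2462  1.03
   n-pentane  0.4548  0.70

subcooled liquid

ΣzᵢKᵢ = 0.9068; Σzᵢ/Kᵢ = 1.1557.
Since ΣzᵢKᵢ < 1 the mixture is below its bubble point — single liquid phase.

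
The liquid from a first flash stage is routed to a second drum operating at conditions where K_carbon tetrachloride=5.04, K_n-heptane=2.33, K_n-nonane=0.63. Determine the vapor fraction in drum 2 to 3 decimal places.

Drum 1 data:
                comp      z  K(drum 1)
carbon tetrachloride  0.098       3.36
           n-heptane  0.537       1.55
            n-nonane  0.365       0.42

V/F (drum 2) = 0.830

Drum 1:
Let ψ₁ = V/F and solve Σ zᵢ(Kᵢ−1)/(1+ψ₁(Kᵢ−1)) = 0.
Check two-phase: ΣzᵢKᵢ = 1.315 > 1 and Σzᵢ/Kᵢ = 1.245 > 1, so g(0) = 0.315 > 0 and g(1) = -0.245 < 0.
Newton iteration, ψ₁⁰ = 0.54:
  ψ₁ = 0.540: g = 0.0212, g' = -0.462 → ψ₁ = 0.586
  ψ₁ = 0.586: g = -0.0002, g' = -0.471 → ψ₁ = 0.585
Converged at ψ₁ = 0.585.
Drum-1 compositions:
  carbon tetrachloride: x = 0.041, y = 0.138
  n-heptane: x = 0.406, y = 0.630
  n-nonane: x = 0.553, y = 0.232
Drum-2 feed = drum-1 liquid: z₂ = (0.0411, 0.4062, 0.5526).
Drum 2:
Iterate (Newton) starting at ψ₂ = 0.41:
  ψ₂ = 0.410: g = 0.1712, g' = -0.501 → ψ₂ = 0.751
  ψ₂ = 0.751: g = 0.0282, g' = -0.366 → ψ₂ = 0.828
  ψ₂ = 0.828: g = 0.0004, g' = -0.356 → ψ₂ = 0.830
Converged at ψ₂ = 0.830.
  carbon tetrachloride: x = 0.009, y = 0.048
  n-heptane: x = 0.193, y = 0.450
  n-nonane: x = 0.797, y = 0.502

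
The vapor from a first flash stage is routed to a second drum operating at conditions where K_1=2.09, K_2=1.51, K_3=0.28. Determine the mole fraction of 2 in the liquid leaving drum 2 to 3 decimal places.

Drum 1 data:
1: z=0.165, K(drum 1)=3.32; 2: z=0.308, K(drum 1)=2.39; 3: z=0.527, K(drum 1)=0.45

Drum 1:
Rachford–Rice: g(ψ₁) = Σ zᵢ(Kᵢ−1)/(1+ψ₁(Kᵢ−1)) = 0.
Feasibility: ΣzᵢKᵢ = 1.521, Σzᵢ/Kᵢ = 1.350 — both > 1, two phases present.
Newton iteration, ψ₁⁰ = 0.58:
  ψ₁ = 0.580: g = -0.0254, g' = -0.688 → ψ₁ = 0.543
Converged at ψ₁ = 0.543.
Drum-1 compositions:
  1: x = 0.073, y = 0.242
  2: x = 0.176, y = 0.419
  3: x = 0.751, y = 0.338
Drum-2 feed = drum-1 vapor: z₂ = (0.2424, 0.4194, 0.3382).
Drum 2:
Material balance + equilibrium reduce to Σ zᵢ(Kᵢ−1)/(1+ψ₂(Kᵢ−1)) = 0.
Feasibility: ΣzᵢKᵢ = 1.235, Σzᵢ/Kᵢ = 1.602 — both > 1, two phases present.
Newton iteration, ψ₂⁰ = 0.5:
  ψ₂ = 0.500: g = -0.0390, g' = -0.618 → ψ₂ = 0.437
  ψ₂ = 0.437: g = -0.0013, g' = -0.578 → ψ₂ = 0.435
Converged at ψ₂ = 0.435.
  1: x = 0.164, y = 0.344
  2: x = 0.343, y = 0.518
  3: x = 0.492, y = 0.138

x_2 (drum 2) = 0.343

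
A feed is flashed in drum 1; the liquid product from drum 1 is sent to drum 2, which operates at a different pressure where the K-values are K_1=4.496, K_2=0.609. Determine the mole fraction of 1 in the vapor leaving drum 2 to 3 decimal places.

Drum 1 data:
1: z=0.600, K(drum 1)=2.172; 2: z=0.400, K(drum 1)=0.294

y_1 (drum 2) = 0.452

Drum 1:
Let ψ₁ = V/F and solve Σ zᵢ(Kᵢ−1)/(1+ψ₁(Kᵢ−1)) = 0.
Feasibility: ΣzᵢKᵢ = 1.421, Σzᵢ/Kᵢ = 1.637 — both > 1, two phases present.
Newton–Raphson from ψ₁ = 0.5:
  ψ₁ = 0.500: g = 0.0069, g' = -0.804 → ψ₁ = 0.509
Converged at ψ₁ = 0.509.
Drum-1 compositions:
  1: x = 0.376, y = 0.817
  2: x = 0.624, y = 0.183
Drum-2 feed = drum-1 liquid: z₂ = (0.3759, 0.6241).
Drum 2:
Newton–Raphson from ψ₂ = 0.5:
  ψ₂ = 0.500: g = 0.1750, g' = -0.756 → ψ₂ = 0.731
  ψ₂ = 0.731: g = 0.0277, g' = -0.550 → ψ₂ = 0.782
  ψ₂ = 0.782: g = 0.0006, g' = -0.528 → ψ₂ = 0.783
Converged at ψ₂ = 0.783.
  1: x = 0.101, y = 0.452
  2: x = 0.899, y = 0.548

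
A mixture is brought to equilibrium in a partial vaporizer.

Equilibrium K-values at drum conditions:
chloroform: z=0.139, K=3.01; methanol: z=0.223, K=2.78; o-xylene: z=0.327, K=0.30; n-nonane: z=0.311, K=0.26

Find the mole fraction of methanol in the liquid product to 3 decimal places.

Material balance + equilibrium reduce to Σ zᵢ(Kᵢ−1)/(1+ψ(Kᵢ−1)) = 0.
g(0) = ΣzᵢKᵢ − 1 = 0.217 and g(1) = 1 − Σzᵢ/Kᵢ = -1.413, so a root lies in (0, 1).
Newton–Raphson from ψ = 0.51:
  ψ = 0.510: g = -0.3796, g' = -1.158 → ψ = 0.182
  ψ = 0.182: g = -0.0241, g' = -1.142 → ψ = 0.161
Converged at ψ = 0.161.
Compositions from xᵢ = zᵢ/(1+ψ(Kᵢ−1)), yᵢ = Kᵢxᵢ:
  chloroform: x = 0.105, y = 0.316
  methanol: x = 0.173, y = 0.482
  o-xylene: x = 0.369, y = 0.111
  n-nonane: x = 0.353, y = 0.092

x_methanol = 0.173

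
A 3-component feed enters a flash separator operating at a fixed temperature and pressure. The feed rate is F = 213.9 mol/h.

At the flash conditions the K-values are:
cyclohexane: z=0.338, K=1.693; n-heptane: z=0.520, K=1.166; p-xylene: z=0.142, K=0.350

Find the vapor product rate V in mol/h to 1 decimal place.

Let β = V/F and solve Σ zᵢ(Kᵢ−1)/(1+β(Kᵢ−1)) = 0.
Check two-phase: ΣzᵢKᵢ = 1.228 > 1 and Σzᵢ/Kᵢ = 1.051 > 1, so g(0) = 0.228 > 0 and g(1) = -0.051 < 0.
Newton–Raphson from β = 0.52:
  β = 0.520: g = 0.1122, g' = -0.237 → β = 0.994
  β = 0.994: g = -0.0480, g' = -0.546 → β = 0.906
  β = 0.906: g = -0.0056, g' = -0.427 → β = 0.893
Converged at β = 0.893.
Then V = β·F = 0.8927·213.9 = 190.9 mol/h and L = F − V = 23.0 mol/h.

V = 190.9 mol/h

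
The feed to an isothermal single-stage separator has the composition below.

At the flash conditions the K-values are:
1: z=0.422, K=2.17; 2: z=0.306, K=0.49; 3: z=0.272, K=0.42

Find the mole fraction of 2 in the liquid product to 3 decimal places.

x_2 = 0.358

Newton–Raphson from V/F = 0.63:
  V/F = 0.630: g = -0.1943, g' = -0.591 → V/F = 0.301
  V/F = 0.301: g = -0.0106, g' = -0.561 → V/F = 0.283
Converged at V/F = 0.283.
Compositions from xᵢ = zᵢ/(1+V/F(Kᵢ−1)), yᵢ = Kᵢxᵢ:
  1: x = 0.317, y = 0.688
  2: x = 0.358, y = 0.175
  3: x = 0.325, y = 0.137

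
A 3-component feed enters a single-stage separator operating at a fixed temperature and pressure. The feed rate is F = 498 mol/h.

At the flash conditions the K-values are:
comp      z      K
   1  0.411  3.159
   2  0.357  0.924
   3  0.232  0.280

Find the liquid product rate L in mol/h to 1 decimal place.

L = 157.0 mol/h

Newton–Raphson from V/F = 0.32:
  V/F = 0.320: g = 0.2799, g' = -0.875 → V/F = 0.640
  V/F = 0.640: g = 0.0344, g' = -0.754 → V/F = 0.685
Converged at V/F = 0.685.
Then V = V/F·F = 0.6847·498 = 341.0 mol/h and L = F − V = 157.0 mol/h.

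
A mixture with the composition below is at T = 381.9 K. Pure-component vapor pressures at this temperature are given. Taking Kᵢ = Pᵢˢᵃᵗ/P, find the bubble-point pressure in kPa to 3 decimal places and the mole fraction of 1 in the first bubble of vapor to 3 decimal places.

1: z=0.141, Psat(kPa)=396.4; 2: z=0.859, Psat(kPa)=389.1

Pbub = 390.129 kPa, y_1 = 0.143

At the bubble point ψ → 0, so ΣzᵢKᵢ = 1 with Kᵢ = Pᵢˢᵃᵗ/P ⇒ P = ΣzᵢPᵢˢᵃᵗ.
P = 0.141·396.4 + 0.859·389.1 = 390.129 kPa
yᵢ = zᵢPᵢˢᵃᵗ/P ⇒ y_1 = 0.141·396.4/390.129 = 0.143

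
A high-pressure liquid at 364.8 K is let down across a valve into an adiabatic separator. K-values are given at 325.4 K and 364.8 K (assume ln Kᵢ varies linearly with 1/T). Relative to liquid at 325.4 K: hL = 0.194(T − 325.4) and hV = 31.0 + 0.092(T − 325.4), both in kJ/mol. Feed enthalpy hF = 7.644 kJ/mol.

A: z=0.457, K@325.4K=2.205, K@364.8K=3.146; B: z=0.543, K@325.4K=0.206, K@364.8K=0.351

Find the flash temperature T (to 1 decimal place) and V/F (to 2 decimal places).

Adiabatic flash: solve Rachford–Rice at each trial T, then check hF = ψ·hV(T) + (1−ψ)·hL(T).
  T = 325.4 K: K = (2.205, 0.206), RR gives ψ = 0.125, H_out = 3.873 kJ/mol
  T = 364.8 K: K = (3.146, 0.351), RR gives ψ = 0.451, H_out = 19.816 kJ/mol
  T = 345.1 K: K = (2.661, 0.273), RR gives ψ = 0.302, H_out = 12.567 kJ/mol
  T = 335.2 K: K = (2.428, 0.238), RR gives ψ = 0.219, H_out = 8.482 kJ/mol
  T = 330.3 K: K = (2.315, 0.222), RR gives ψ = 0.174, H_out = 6.267 kJ/mol
  T = 332.8 K: K = (2.372, 0.230), RR gives ψ = 0.198, H_out = 7.417 kJ/mol
Linear interpolation between T = 332.8 (H_out = 7.417) and T = 335.2 (H_out = 8.482) on hF = 7.644 gives T ≈ 333.3 K, at which ψ = 0.20.

T = 333.3 K, V/F = 0.20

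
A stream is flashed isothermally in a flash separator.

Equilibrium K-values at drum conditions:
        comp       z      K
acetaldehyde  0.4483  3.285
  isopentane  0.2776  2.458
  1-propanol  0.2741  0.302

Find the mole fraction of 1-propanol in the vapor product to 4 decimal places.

Iterate (Newton) starting at V/F = 0.41:
  V/F = 0.4100: g = 0.51417, g' = -1.1172 → V/F = 0.8702
  V/F = 0.8702: g = 0.03381, g' = -1.2432 → V/F = 0.8974
  V/F = 0.8974: g = -0.00100, g' = -1.3191 → V/F = 0.8967
Converged at V/F = 0.8967.
Compositions from xᵢ = zᵢ/(1+V/F(Kᵢ−1)), yᵢ = Kᵢxᵢ:
  acetaldehyde: x = 0.1470, y = 0.4830
  isopentane: x = 0.1203, y = 0.2957
  1-propanol: x = 0.7327, y = 0.2213

y_1-propanol = 0.2213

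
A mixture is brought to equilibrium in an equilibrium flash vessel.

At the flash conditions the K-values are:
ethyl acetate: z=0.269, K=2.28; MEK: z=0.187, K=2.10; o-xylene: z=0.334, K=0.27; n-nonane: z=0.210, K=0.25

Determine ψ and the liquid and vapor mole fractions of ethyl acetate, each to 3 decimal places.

ψ = 0.167, x_ethyl acetate = 0.222, y_ethyl acetate = 0.505

Newton iteration, ψ⁰ = 0.5:
  ψ = 0.500: g = -0.2933, g' = -1.002 → ψ = 0.207
  ψ = 0.207: g = -0.0341, g' = -0.838 → ψ = 0.167
Converged at ψ = 0.167.
Compositions from xᵢ = zᵢ/(1+ψ(Kᵢ−1)), yᵢ = Kᵢxᵢ:
  ethyl acetate: x = 0.222, y = 0.505
  MEK: x = 0.158, y = 0.332
  o-xylene: x = 0.380, y = 0.103
  n-nonane: x = 0.240, y = 0.060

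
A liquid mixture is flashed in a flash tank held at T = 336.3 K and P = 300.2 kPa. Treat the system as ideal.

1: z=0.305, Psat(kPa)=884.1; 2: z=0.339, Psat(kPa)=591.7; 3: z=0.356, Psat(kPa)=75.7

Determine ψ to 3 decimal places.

ψ = 0.599

Raoult's law: Kᵢ = Pᵢˢᵃᵗ/P = Pᵢˢᵃᵗ/300.2.
  K_1 = 884.1/300.2 = 2.94504, K_2 = 591.7/300.2 = 1.97102, K_3 = 75.7/300.2 = 0.25217
Newton–Raphson from ψ = 0.61:
  ψ = 0.610: g = -0.0115, g' = -1.041 → ψ = 0.599
Converged at ψ = 0.599.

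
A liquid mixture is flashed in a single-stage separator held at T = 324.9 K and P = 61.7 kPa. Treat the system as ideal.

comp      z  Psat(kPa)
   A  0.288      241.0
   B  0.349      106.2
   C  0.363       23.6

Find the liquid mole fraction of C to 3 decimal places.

Raoult's law: Kᵢ = Pᵢˢᵃᵗ/P = Pᵢˢᵃᵗ/61.7.
  K_A = 241.0/61.7 = 3.90600, K_B = 106.2/61.7 = 1.72123, K_C = 23.6/61.7 = 0.38250
Rachford–Rice: g(V/F) = Σ zᵢ(Kᵢ−1)/(1+V/F(Kᵢ−1)) = 0.
Feasibility: ΣzᵢKᵢ = 1.864, Σzᵢ/Kᵢ = 1.226 — both > 1, two phases present.
Newton iteration, V/F⁰ = 0.34:
  V/F = 0.340: g = 0.3394, g' = -0.954 → V/F = 0.696
  V/F = 0.696: g = 0.0516, g' = -0.772 → V/F = 0.763
  V/F = 0.763: g = -0.0010, g' = -0.805 → V/F = 0.761
Converged at V/F = 0.761.
Compositions from xᵢ = zᵢ/(1+V/F(Kᵢ−1)), yᵢ = Kᵢxᵢ:
  A: x = 0.090, y = 0.350
  B: x = 0.225, y = 0.388
  C: x = 0.685, y = 0.262

x_C = 0.685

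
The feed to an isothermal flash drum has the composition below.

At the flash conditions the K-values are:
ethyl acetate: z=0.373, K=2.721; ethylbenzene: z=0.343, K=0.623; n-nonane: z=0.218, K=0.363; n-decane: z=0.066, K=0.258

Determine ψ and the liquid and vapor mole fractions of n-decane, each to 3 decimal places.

Let ψ = V/F and solve Σ zᵢ(Kᵢ−1)/(1+ψ(Kᵢ−1)) = 0.
Feasibility: ΣzᵢKᵢ = 1.325, Σzᵢ/Kᵢ = 1.544 — both > 1, two phases present.
Newton–Raphson from ψ = 0.5:
  ψ = 0.500: g = -0.0959, g' = -0.675 → ψ = 0.358
  ψ = 0.358: g = 0.0012, g' = -0.704 → ψ = 0.360
Converged at ψ = 0.360.
Compositions from xᵢ = zᵢ/(1+ψ(Kᵢ−1)), yᵢ = Kᵢxᵢ:
  ethyl acetate: x = 0.230, y = 0.627
  ethylbenzene: x = 0.397, y = 0.247
  n-nonane: x = 0.283, y = 0.103
  n-decane: x = 0.090, y = 0.023

ψ = 0.360, x_n-decane = 0.090, y_n-decane = 0.023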